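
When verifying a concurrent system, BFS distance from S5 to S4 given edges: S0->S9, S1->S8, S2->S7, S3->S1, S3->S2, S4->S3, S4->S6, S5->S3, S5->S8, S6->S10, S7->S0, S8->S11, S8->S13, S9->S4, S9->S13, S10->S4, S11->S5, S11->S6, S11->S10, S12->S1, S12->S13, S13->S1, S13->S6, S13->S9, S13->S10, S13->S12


BFS layer-by-layer from S5:
  dist 0: {S5}
  dist 1: {S3, S8}
  dist 2: {S1, S2, S11, S13}
  dist 3: {S6, S7, S9, S10, S12}
  dist 4: {S0, S4}
  -> S4 reached at distance 4
Shortest path length = 4

4


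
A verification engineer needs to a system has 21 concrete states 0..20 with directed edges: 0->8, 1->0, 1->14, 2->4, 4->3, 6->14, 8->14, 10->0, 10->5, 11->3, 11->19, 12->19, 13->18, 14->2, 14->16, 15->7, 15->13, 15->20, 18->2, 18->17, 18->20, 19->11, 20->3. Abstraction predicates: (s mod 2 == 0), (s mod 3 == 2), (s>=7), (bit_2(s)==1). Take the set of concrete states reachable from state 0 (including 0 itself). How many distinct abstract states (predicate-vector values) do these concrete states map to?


BFS from 0:
Concrete reachable: {0, 2, 3, 4, 8, 14, 16}
Abstract via predicates (s mod 2 == 0), (s mod 3 == 2), (s>=7), (bit_2(s)==1):
  (0,0,0,0) <- {3}
  (1,0,0,0) <- {0}
  (1,0,0,1) <- {4}
  (1,0,1,0) <- {16}
  (1,1,0,0) <- {2}
  (1,1,1,0) <- {8}
  (1,1,1,1) <- {14}
Distinct abstract states = 7

7


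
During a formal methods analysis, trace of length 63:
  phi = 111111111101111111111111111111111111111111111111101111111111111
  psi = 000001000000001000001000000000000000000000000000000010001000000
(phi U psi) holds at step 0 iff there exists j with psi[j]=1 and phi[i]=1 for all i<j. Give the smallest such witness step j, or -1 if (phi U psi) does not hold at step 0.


(phi U psi) at 0: need smallest j with psi[j]=1 and phi[i]=1 for all i in [0,j).
Scan from step 0:
  step 0: phi=1, psi=0 -> continue
  step 1: phi=1, psi=0 -> continue
  step 2: phi=1, psi=0 -> continue
  step 3: phi=1, psi=0 -> continue
  step 5: psi=1 and phi held for [0,5) -> witness found
Witness step = 5

5


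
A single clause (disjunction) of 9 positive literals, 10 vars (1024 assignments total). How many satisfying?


Step 1: Total=2^10=1024
Step 2: Unsat when all 9 false: 2^1=2
Step 3: Sat=1024-2=1022

1022


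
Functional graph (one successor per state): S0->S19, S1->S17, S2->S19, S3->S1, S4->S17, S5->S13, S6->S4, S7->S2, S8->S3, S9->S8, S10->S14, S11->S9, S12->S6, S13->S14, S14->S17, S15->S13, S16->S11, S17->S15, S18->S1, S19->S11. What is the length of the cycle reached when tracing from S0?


Trace from S0 until a state repeats:
  S0 -> S19 -> S11 -> S9 -> S8 -> S3 -> S1 -> S17 -> S15 -> S13 -> S14 -> S17
S17 first seen at step 7, revisited at step 11.
Cycle length = 11 - 7 = 4

4


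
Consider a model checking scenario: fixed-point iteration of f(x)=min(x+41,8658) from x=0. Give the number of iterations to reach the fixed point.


Step 1: x=0, cap=8658, increment=41
Step 2: x grows by 41 each step until capped at 8658; fixed point is x=8658
Step 3: iterations = ceil(8658/41) = 212

212


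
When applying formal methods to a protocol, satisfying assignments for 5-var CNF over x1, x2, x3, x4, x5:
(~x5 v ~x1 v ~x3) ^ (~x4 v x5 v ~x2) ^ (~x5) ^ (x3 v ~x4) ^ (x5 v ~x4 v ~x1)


CNF with 5 clauses over 5 vars (32 assignments).
An assignment satisfies CNF iff every clause has >=1 true literal.
Check each row (bits = x1,x2,x3,x4,x5; clause T/F shown):
  row 0 [00000]: clauses=TTTTT -> 1
  row 1 [00001]: clauses=TTFTT -> 0
  row 2 [00010]: clauses=TTTFT -> 0
  row 3 [00011]: clauses=TTFFT -> 0
  row 4 [00100]: clauses=TTTTT -> 1
  row 5 [00101]: clauses=TTFTT -> 0
  row 6 [00110]: clauses=TTTTT -> 1
  row 7 [00111]: clauses=TTFTT -> 0
  row 8 [01000]: clauses=TTTTT -> 1
  row 9 [01001]: clauses=TTFTT -> 0
  row 10 [01010]: clauses=TFTFT -> 0
  row 11 [01011]: clauses=TTFFT -> 0
  row 12 [01100]: clauses=TTTTT -> 1
  row 13 [01101]: clauses=TTFTT -> 0
  row 14 [01110]: clauses=TFTTT -> 0
  row 15 [01111]: clauses=TTFTT -> 0
  row 16 [10000]: clauses=TTTTT -> 1
  row 17 [10001]: clauses=TTFTT -> 0
  row 18 [10010]: clauses=TTTFF -> 0
  row 19 [10011]: clauses=TTFFT -> 0
  row 20 [10100]: clauses=TTTTT -> 1
  row 21 [10101]: clauses=FTFTT -> 0
  row 22 [10110]: clauses=TTTTF -> 0
  row 23 [10111]: clauses=FTFTT -> 0
  row 24 [11000]: clauses=TTTTT -> 1
  row 25 [11001]: clauses=TTFTT -> 0
  row 26 [11010]: clauses=TFTFF -> 0
  row 27 [11011]: clauses=TTFFT -> 0
  row 28 [11100]: clauses=TTTTT -> 1
  row 29 [11101]: clauses=FTFTT -> 0
  row 30 [11110]: clauses=TFTTF -> 0
  row 31 [11111]: clauses=FTFTT -> 0
Full result column, 8 rows per line (x1,x2 fixed per line; x3,x4,x5 runs 000..111 left to right):
  rows 0-7 [x1,x2=00]: 10001010  (ones: 3)
  rows 8-15 [x1,x2=01]: 10001000  (ones: 2)
  rows 16-23 [x1,x2=10]: 10001000  (ones: 2)
  rows 24-31 [x1,x2=11]: 10001000  (ones: 2)
Satisfying assignments = 3+2+2+2 = 9

9


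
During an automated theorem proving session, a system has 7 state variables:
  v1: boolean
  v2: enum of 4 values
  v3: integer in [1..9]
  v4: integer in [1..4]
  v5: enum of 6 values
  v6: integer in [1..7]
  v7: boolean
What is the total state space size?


State space = product of domain sizes of all variables.
Domain sizes:
  v1 (boolean): 2
  v2 (enum of 4 values): 4
  v3 (integer in [1..9]): 9
  v4 (integer in [1..4]): 4
  v5 (enum of 6 values): 6
  v6 (integer in [1..7]): 7
  v7 (boolean): 2
Product = 2 * 4 * 9 * 4 * 6 * 7 * 2 = 24192

24192


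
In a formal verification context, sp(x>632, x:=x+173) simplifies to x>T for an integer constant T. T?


Formula: sp(P, x:=E) = exists old_x. (x = E[old_x/x]) AND P[old_x/x] (old_x is the value of x before the assignment; eliminate old_x by solving x = E[old_x/x] for old_x)
Step 1: Precondition P: x>632, i.e. old_x > 632
Step 2: Assignment gives x = old_x + 173, so old_x = x - 173
Step 3: Substitute into P: x - 173 > 632
Step 4: Simplify: x > 632+173 = 805

805


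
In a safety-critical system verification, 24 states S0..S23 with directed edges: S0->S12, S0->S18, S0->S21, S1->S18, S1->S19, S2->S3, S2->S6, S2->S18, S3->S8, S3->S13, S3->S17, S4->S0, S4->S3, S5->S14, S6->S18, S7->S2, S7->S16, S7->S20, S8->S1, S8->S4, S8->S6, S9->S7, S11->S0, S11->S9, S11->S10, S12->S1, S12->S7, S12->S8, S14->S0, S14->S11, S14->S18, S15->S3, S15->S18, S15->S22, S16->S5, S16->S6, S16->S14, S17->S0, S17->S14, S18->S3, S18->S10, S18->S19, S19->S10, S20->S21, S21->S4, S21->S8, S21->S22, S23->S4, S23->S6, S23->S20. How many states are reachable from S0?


BFS from S0:
  layer 0: {S0}
  layer 1: {S12, S18, S21}
  layer 2: {S1, S3, S4, S7, S8, S10, S19, S22}
  layer 3: {S2, S6, S13, S16, S17, S20}
  layer 4: {S5, S14}
  layer 5: {S11}
  layer 6: {S9}
Reachable set: {S0, S1, S2, S3, S4, S5, S6, S7, S8, S9, S10, S11, S12, S13, S14, S16, S17, S18, S19, S20, S21, S22}
Count = 22

22


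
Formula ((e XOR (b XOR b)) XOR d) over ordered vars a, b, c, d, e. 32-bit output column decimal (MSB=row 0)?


Formula: ((e XOR (b XOR b)) XOR d) over a, b, c, d, e (32 rows)
Evaluate each row (bits = a,b,c,d,e, MSB first):
  row 0 [00000]: ((0 XOR (0 XOR 0)) XOR 0) -> 0
  row 1 [00001]: ((1 XOR (0 XOR 0)) XOR 0) -> 1
  row 2 [00010]: ((0 XOR (0 XOR 0)) XOR 1) -> 1
  row 3 [00011]: ((1 XOR (0 XOR 0)) XOR 1) -> 0
  row 4 [00100]: ((0 XOR (0 XOR 0)) XOR 0) -> 0
  row 5 [00101]: ((1 XOR (0 XOR 0)) XOR 0) -> 1
  row 6 [00110]: ((0 XOR (0 XOR 0)) XOR 1) -> 1
  row 7 [00111]: ((1 XOR (0 XOR 0)) XOR 1) -> 0
  row 8 [01000]: ((0 XOR (1 XOR 1)) XOR 0) -> 0
  row 9 [01001]: ((1 XOR (1 XOR 1)) XOR 0) -> 1
  row 10 [01010]: ((0 XOR (1 XOR 1)) XOR 1) -> 1
  row 11 [01011]: ((1 XOR (1 XOR 1)) XOR 1) -> 0
  row 12 [01100]: ((0 XOR (1 XOR 1)) XOR 0) -> 0
  row 13 [01101]: ((1 XOR (1 XOR 1)) XOR 0) -> 1
  row 14 [01110]: ((0 XOR (1 XOR 1)) XOR 1) -> 1
  row 15 [01111]: ((1 XOR (1 XOR 1)) XOR 1) -> 0
  row 16 [10000]: ((0 XOR (0 XOR 0)) XOR 0) -> 0
  row 17 [10001]: ((1 XOR (0 XOR 0)) XOR 0) -> 1
  row 18 [10010]: ((0 XOR (0 XOR 0)) XOR 1) -> 1
  row 19 [10011]: ((1 XOR (0 XOR 0)) XOR 1) -> 0
  row 20 [10100]: ((0 XOR (0 XOR 0)) XOR 0) -> 0
  row 21 [10101]: ((1 XOR (0 XOR 0)) XOR 0) -> 1
  row 22 [10110]: ((0 XOR (0 XOR 0)) XOR 1) -> 1
  row 23 [10111]: ((1 XOR (0 XOR 0)) XOR 1) -> 0
  row 24 [11000]: ((0 XOR (1 XOR 1)) XOR 0) -> 0
  row 25 [11001]: ((1 XOR (1 XOR 1)) XOR 0) -> 1
  row 26 [11010]: ((0 XOR (1 XOR 1)) XOR 1) -> 1
  row 27 [11011]: ((1 XOR (1 XOR 1)) XOR 1) -> 0
  row 28 [11100]: ((0 XOR (1 XOR 1)) XOR 0) -> 0
  row 29 [11101]: ((1 XOR (1 XOR 1)) XOR 0) -> 1
  row 30 [11110]: ((0 XOR (1 XOR 1)) XOR 1) -> 1
  row 31 [11111]: ((1 XOR (1 XOR 1)) XOR 1) -> 0
Full result column, 4 rows per line (a,b,c fixed per line; d,e runs 00..11 left to right):
  rows 0-3 [a,b,c=000]: 0110  = hex 6
  rows 4-7 [a,b,c=001]: 0110  = hex 6
  rows 8-11 [a,b,c=010]: 0110  = hex 6
  rows 12-15 [a,b,c=011]: 0110  = hex 6
  rows 16-19 [a,b,c=100]: 0110  = hex 6
  rows 20-23 [a,b,c=101]: 0110  = hex 6
  rows 24-27 [a,b,c=110]: 0110  = hex 6
  rows 28-31 [a,b,c=111]: 0110  = hex 6
Output column (row 0 .. row 31) = 01100110011001100110011001100110
Output column grouped in 4s = 0110 0110 0110 0110 0110 0110 0110 0110 = 0x66666666
Convert to decimal digit by digit (value = value*16 + digit):
  6 -> 6
  6*16 + 6 = 102
  102*16 + 6 = 1638
  1638*16 + 6 = 26214
  26214*16 + 6 = 419430
  419430*16 + 6 = 6710886
  6710886*16 + 6 = 107374182
  107374182*16 + 6 = 1717986918
Decimal = 1717986918

1717986918


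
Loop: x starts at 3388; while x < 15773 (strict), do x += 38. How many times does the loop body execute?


Step 1: x goes from 3388 toward 15773 by 38; the body runs while x<15773, so iterations = ceil((bound-start)/step)
Step 2: Distance=12385
Step 3: ceil(12385/38)=326

326


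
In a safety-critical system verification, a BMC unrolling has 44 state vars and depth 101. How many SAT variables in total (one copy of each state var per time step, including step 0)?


BMC unrolls to depth k, creating one copy of each state var for steps 0..k.
Step count = 101 + 1 = 102 (steps 0 through 101)
Vars per step = 44
Total = 44 * 102 = 4488

4488


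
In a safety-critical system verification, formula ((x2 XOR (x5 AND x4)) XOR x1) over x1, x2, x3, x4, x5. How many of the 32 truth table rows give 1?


Formula: ((x2 XOR (x5 AND x4)) XOR x1) over 5 vars (32 rows)
Evaluate each row (x1, x2, x3, x4, x5 as bits, MSB first):
  row 0 [00000]: ((0 XOR (0 AND 0)) XOR 0) -> 0
  row 1 [00001]: ((0 XOR (1 AND 0)) XOR 0) -> 0
  row 2 [00010]: ((0 XOR (0 AND 1)) XOR 0) -> 0
  row 3 [00011]: ((0 XOR (1 AND 1)) XOR 0) -> 1
  row 4 [00100]: ((0 XOR (0 AND 0)) XOR 0) -> 0
  row 5 [00101]: ((0 XOR (1 AND 0)) XOR 0) -> 0
  row 6 [00110]: ((0 XOR (0 AND 1)) XOR 0) -> 0
  row 7 [00111]: ((0 XOR (1 AND 1)) XOR 0) -> 1
  row 8 [01000]: ((1 XOR (0 AND 0)) XOR 0) -> 1
  row 9 [01001]: ((1 XOR (1 AND 0)) XOR 0) -> 1
  row 10 [01010]: ((1 XOR (0 AND 1)) XOR 0) -> 1
  row 11 [01011]: ((1 XOR (1 AND 1)) XOR 0) -> 0
  row 12 [01100]: ((1 XOR (0 AND 0)) XOR 0) -> 1
  row 13 [01101]: ((1 XOR (1 AND 0)) XOR 0) -> 1
  row 14 [01110]: ((1 XOR (0 AND 1)) XOR 0) -> 1
  row 15 [01111]: ((1 XOR (1 AND 1)) XOR 0) -> 0
  row 16 [10000]: ((0 XOR (0 AND 0)) XOR 1) -> 1
  row 17 [10001]: ((0 XOR (1 AND 0)) XOR 1) -> 1
  row 18 [10010]: ((0 XOR (0 AND 1)) XOR 1) -> 1
  row 19 [10011]: ((0 XOR (1 AND 1)) XOR 1) -> 0
  row 20 [10100]: ((0 XOR (0 AND 0)) XOR 1) -> 1
  row 21 [10101]: ((0 XOR (1 AND 0)) XOR 1) -> 1
  row 22 [10110]: ((0 XOR (0 AND 1)) XOR 1) -> 1
  row 23 [10111]: ((0 XOR (1 AND 1)) XOR 1) -> 0
  row 24 [11000]: ((1 XOR (0 AND 0)) XOR 1) -> 0
  row 25 [11001]: ((1 XOR (1 AND 0)) XOR 1) -> 0
  row 26 [11010]: ((1 XOR (0 AND 1)) XOR 1) -> 0
  row 27 [11011]: ((1 XOR (1 AND 1)) XOR 1) -> 1
  row 28 [11100]: ((1 XOR (0 AND 0)) XOR 1) -> 0
  row 29 [11101]: ((1 XOR (1 AND 0)) XOR 1) -> 0
  row 30 [11110]: ((1 XOR (0 AND 1)) XOR 1) -> 0
  row 31 [11111]: ((1 XOR (1 AND 1)) XOR 1) -> 1
Full result column, 8 rows per line (x1,x2 fixed per line; x3,x4,x5 runs 000..111 left to right):
  rows 0-7 [x1,x2=00]: 00010001  (ones: 2)
  rows 8-15 [x1,x2=01]: 11101110  (ones: 6)
  rows 16-23 [x1,x2=10]: 11101110  (ones: 6)
  rows 24-31 [x1,x2=11]: 00010001  (ones: 2)
Count of 1-rows = 2+6+6+2 = 16

16


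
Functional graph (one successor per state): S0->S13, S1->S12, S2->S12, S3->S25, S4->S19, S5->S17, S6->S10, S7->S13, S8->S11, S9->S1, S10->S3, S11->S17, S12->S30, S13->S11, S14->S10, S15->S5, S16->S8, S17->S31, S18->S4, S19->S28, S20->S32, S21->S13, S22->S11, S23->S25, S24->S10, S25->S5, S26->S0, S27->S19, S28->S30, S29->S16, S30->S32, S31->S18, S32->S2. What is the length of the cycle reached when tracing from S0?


Trace from S0 until a state repeats:
  S0 -> S13 -> S11 -> S17 -> S31 -> S18 -> S4 -> S19 -> S28 -> S30 -> S32 -> S2 -> S12 -> S30
S30 first seen at step 9, revisited at step 13.
Cycle length = 13 - 9 = 4

4


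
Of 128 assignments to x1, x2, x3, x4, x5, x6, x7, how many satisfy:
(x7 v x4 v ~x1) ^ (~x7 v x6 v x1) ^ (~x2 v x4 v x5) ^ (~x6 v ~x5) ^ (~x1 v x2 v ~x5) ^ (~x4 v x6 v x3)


CNF with 6 clauses over 7 vars (128 assignments).
An assignment satisfies CNF iff every clause has >=1 true literal.
Check each row (bits = x1,x2,x3,x4,x5,x6,x7; clause T/F shown):
  row 0 [0000000]: clauses=TTTTTT -> 1
  row 1 [0000001]: clauses=TFTTTT -> 0
  row 2 [0000010]: clauses=TTTTTT -> 1
  row 3 [0000011]: clauses=TTTTTT -> 1
  row 4 [0000100]: clauses=TTTTTT -> 1
  (every remaining row is evaluated the same way; all 128 results are listed next)
Full result column, 8 rows per line (x1,x2,x3,x4 fixed per line; x5,x6,x7 runs 000..111 left to right):
  rows 0-7 [x1,x2,x3,x4=0000]: 10111000  (ones: 4)
  rows 8-15 [x1,x2,x3,x4=0001]: 00110000  (ones: 2)
  rows 16-23 [x1,x2,x3,x4=0010]: 10111000  (ones: 4)
  rows 24-31 [x1,x2,x3,x4=0011]: 10111000  (ones: 4)
  rows 32-39 [x1,x2,x3,x4=0100]: 00001000  (ones: 1)
  rows 40-47 [x1,x2,x3,x4=0101]: 00110000  (ones: 2)
  rows 48-55 [x1,x2,x3,x4=0110]: 00001000  (ones: 1)
  rows 56-63 [x1,x2,x3,x4=0111]: 10111000  (ones: 4)
  rows 64-71 [x1,x2,x3,x4=1000]: 01010000  (ones: 2)
  rows 72-79 [x1,x2,x3,x4=1001]: 00110000  (ones: 2)
  rows 80-87 [x1,x2,x3,x4=1010]: 01010000  (ones: 2)
  rows 88-95 [x1,x2,x3,x4=1011]: 11110000  (ones: 4)
  rows 96-103 [x1,x2,x3,x4=1100]: 00000100  (ones: 1)
  rows 104-111 [x1,x2,x3,x4=1101]: 00110000  (ones: 2)
  rows 112-119 [x1,x2,x3,x4=1110]: 00000100  (ones: 1)
  rows 120-127 [x1,x2,x3,x4=1111]: 11111100  (ones: 6)
Satisfying assignments = 4+2+4+4+1+2+1+4+2+2+2+4+1+2+1+6 = 42

42


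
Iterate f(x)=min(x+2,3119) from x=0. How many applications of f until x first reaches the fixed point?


Step 1: x=0, cap=3119, increment=2
Step 2: x grows by 2 each step until capped at 3119; fixed point is x=3119
Step 3: iterations = ceil(3119/2) = 1560

1560


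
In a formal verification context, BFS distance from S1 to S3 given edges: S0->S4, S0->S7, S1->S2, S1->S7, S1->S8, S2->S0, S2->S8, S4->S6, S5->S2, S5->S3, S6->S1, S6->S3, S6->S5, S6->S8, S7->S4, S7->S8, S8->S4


BFS layer-by-layer from S1:
  dist 0: {S1}
  dist 1: {S2, S7, S8}
  dist 2: {S0, S4}
  dist 3: {S6}
  dist 4: {S3, S5}
  -> S3 reached at distance 4
Shortest path length = 4

4


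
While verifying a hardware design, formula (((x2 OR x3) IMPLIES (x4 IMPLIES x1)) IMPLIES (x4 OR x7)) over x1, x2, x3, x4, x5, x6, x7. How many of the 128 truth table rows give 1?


Formula: (((x2 OR x3) IMPLIES (x4 IMPLIES x1)) IMPLIES (x4 OR x7)) over 7 vars (128 rows)
Evaluate each row (x1, x2, x3, x4, x5, x6, x7 as bits, MSB first):
  row 0 [0000000]: (((0 OR 0) IMPLIES (0 IMPLIES 0)) IMPLIES (0 OR 0)) -> 0
  row 1 [0000001]: (((0 OR 0) IMPLIES (0 IMPLIES 0)) IMPLIES (0 OR 1)) -> 1
  row 2 [0000010]: (((0 OR 0) IMPLIES (0 IMPLIES 0)) IMPLIES (0 OR 0)) -> 0
  row 3 [0000011]: (((0 OR 0) IMPLIES (0 IMPLIES 0)) IMPLIES (0 OR 1)) -> 1
  row 4 [0000100]: (((0 OR 0) IMPLIES (0 IMPLIES 0)) IMPLIES (0 OR 0)) -> 0
  (every remaining row is evaluated the same way; all 128 results are listed next)
Full result column, 8 rows per line (x1,x2,x3,x4 fixed per line; x5,x6,x7 runs 000..111 left to right):
  rows 0-7 [x1,x2,x3,x4=0000]: 01010101  (ones: 4)
  rows 8-15 [x1,x2,x3,x4=0001]: 11111111  (ones: 8)
  rows 16-23 [x1,x2,x3,x4=0010]: 01010101  (ones: 4)
  rows 24-31 [x1,x2,x3,x4=0011]: 11111111  (ones: 8)
  rows 32-39 [x1,x2,x3,x4=0100]: 01010101  (ones: 4)
  rows 40-47 [x1,x2,x3,x4=0101]: 11111111  (ones: 8)
  rows 48-55 [x1,x2,x3,x4=0110]: 01010101  (ones: 4)
  rows 56-63 [x1,x2,x3,x4=0111]: 11111111  (ones: 8)
  rows 64-71 [x1,x2,x3,x4=1000]: 01010101  (ones: 4)
  rows 72-79 [x1,x2,x3,x4=1001]: 11111111  (ones: 8)
  rows 80-87 [x1,x2,x3,x4=1010]: 01010101  (ones: 4)
  rows 88-95 [x1,x2,x3,x4=1011]: 11111111  (ones: 8)
  rows 96-103 [x1,x2,x3,x4=1100]: 01010101  (ones: 4)
  rows 104-111 [x1,x2,x3,x4=1101]: 11111111  (ones: 8)
  rows 112-119 [x1,x2,x3,x4=1110]: 01010101  (ones: 4)
  rows 120-127 [x1,x2,x3,x4=1111]: 11111111  (ones: 8)
Count of 1-rows = 4+8+4+8+4+8+4+8+4+8+4+8+4+8+4+8 = 96

96


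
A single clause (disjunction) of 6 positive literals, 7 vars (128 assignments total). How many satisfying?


Step 1: Total=2^7=128
Step 2: Unsat when all 6 false: 2^1=2
Step 3: Sat=128-2=126

126


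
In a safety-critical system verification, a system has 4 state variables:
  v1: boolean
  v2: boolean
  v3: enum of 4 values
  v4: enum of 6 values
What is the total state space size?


State space = product of domain sizes of all variables.
Domain sizes:
  v1 (boolean): 2
  v2 (boolean): 2
  v3 (enum of 4 values): 4
  v4 (enum of 6 values): 6
Product = 2 * 2 * 4 * 6 = 96

96


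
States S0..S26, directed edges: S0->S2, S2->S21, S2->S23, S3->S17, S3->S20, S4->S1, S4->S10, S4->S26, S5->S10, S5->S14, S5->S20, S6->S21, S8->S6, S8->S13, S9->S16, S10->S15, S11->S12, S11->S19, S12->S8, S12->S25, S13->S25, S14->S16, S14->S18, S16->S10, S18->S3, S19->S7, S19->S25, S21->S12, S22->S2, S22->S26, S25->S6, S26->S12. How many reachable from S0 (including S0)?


BFS from S0:
  layer 0: {S0}
  layer 1: {S2}
  layer 2: {S21, S23}
  layer 3: {S12}
  layer 4: {S8, S25}
  layer 5: {S6, S13}
Reachable set: {S0, S2, S6, S8, S12, S13, S21, S23, S25}
Count = 9

9


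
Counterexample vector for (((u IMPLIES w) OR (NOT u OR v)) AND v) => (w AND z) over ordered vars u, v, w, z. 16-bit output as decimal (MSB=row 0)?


F1 = (((u IMPLIES w) OR (NOT u OR v)) AND v)
F2 = (w AND z)
Counterexample to F1=>F2 is where F1=1 and F2=0.
Evaluate each row (bits = u,v,w,z, MSB first):
  row 0 [0000]: F1=0 F2=0 -> F1&~F2 -> 0
  row 1 [0001]: F1=0 F2=0 -> F1&~F2 -> 0
  row 2 [0010]: F1=0 F2=0 -> F1&~F2 -> 0
  row 3 [0011]: F1=0 F2=1 -> F1&~F2 -> 0
  row 4 [0100]: F1=1 F2=0 -> F1&~F2 -> 1
  row 5 [0101]: F1=1 F2=0 -> F1&~F2 -> 1
  row 6 [0110]: F1=1 F2=0 -> F1&~F2 -> 1
  row 7 [0111]: F1=1 F2=1 -> F1&~F2 -> 0
  row 8 [1000]: F1=0 F2=0 -> F1&~F2 -> 0
  row 9 [1001]: F1=0 F2=0 -> F1&~F2 -> 0
  row 10 [1010]: F1=0 F2=0 -> F1&~F2 -> 0
  row 11 [1011]: F1=0 F2=1 -> F1&~F2 -> 0
  row 12 [1100]: F1=1 F2=0 -> F1&~F2 -> 1
  row 13 [1101]: F1=1 F2=0 -> F1&~F2 -> 1
  row 14 [1110]: F1=1 F2=0 -> F1&~F2 -> 1
  row 15 [1111]: F1=1 F2=1 -> F1&~F2 -> 0
Full result column, 4 rows per line (u,v fixed per line; w,z runs 00..11 left to right):
  rows 0-3 [u,v=00]: 0000  = hex 0
  rows 4-7 [u,v=01]: 1110  = hex E
  rows 8-11 [u,v=10]: 0000  = hex 0
  rows 12-15 [u,v=11]: 1110  = hex E
Counterexample vector (row 0 .. row 15) = 0000111000001110
Output column grouped in 4s = 0000 1110 0000 1110 = 0x0E0E
Convert to decimal digit by digit (value = value*16 + digit):
  0 -> 0
  0*16 + 14 (E) = 14
  14*16 + 0 = 224
  224*16 + 14 (E) = 3598
Decimal = 3598

3598


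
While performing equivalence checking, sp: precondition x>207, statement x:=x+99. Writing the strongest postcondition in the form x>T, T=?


Formula: sp(P, x:=E) = exists old_x. (x = E[old_x/x]) AND P[old_x/x] (old_x is the value of x before the assignment; eliminate old_x by solving x = E[old_x/x] for old_x)
Step 1: Precondition P: x>207, i.e. old_x > 207
Step 2: Assignment gives x = old_x + 99, so old_x = x - 99
Step 3: Substitute into P: x - 99 > 207
Step 4: Simplify: x > 207+99 = 306

306


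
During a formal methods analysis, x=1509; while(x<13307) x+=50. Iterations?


Step 1: x goes from 1509 toward 13307 by 50; the body runs while x<13307, so iterations = ceil((bound-start)/step)
Step 2: Distance=11798
Step 3: ceil(11798/50)=236

236


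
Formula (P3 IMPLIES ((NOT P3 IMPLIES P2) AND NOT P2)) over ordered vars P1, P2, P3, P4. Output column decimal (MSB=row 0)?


Formula: (P3 IMPLIES ((NOT P3 IMPLIES P2) AND NOT P2)) over P1, P2, P3, P4 (16 rows)
Evaluate each row (bits = P1,P2,P3,P4, MSB first):
  row 0 [0000]: (0 IMPLIES ((NOT 0 IMPLIES 0) AND NOT 0)) -> 1
  row 1 [0001]: (0 IMPLIES ((NOT 0 IMPLIES 0) AND NOT 0)) -> 1
  row 2 [0010]: (1 IMPLIES ((NOT 1 IMPLIES 0) AND NOT 0)) -> 1
  row 3 [0011]: (1 IMPLIES ((NOT 1 IMPLIES 0) AND NOT 0)) -> 1
  row 4 [0100]: (0 IMPLIES ((NOT 0 IMPLIES 1) AND NOT 1)) -> 1
  row 5 [0101]: (0 IMPLIES ((NOT 0 IMPLIES 1) AND NOT 1)) -> 1
  row 6 [0110]: (1 IMPLIES ((NOT 1 IMPLIES 1) AND NOT 1)) -> 0
  row 7 [0111]: (1 IMPLIES ((NOT 1 IMPLIES 1) AND NOT 1)) -> 0
  row 8 [1000]: (0 IMPLIES ((NOT 0 IMPLIES 0) AND NOT 0)) -> 1
  row 9 [1001]: (0 IMPLIES ((NOT 0 IMPLIES 0) AND NOT 0)) -> 1
  row 10 [1010]: (1 IMPLIES ((NOT 1 IMPLIES 0) AND NOT 0)) -> 1
  row 11 [1011]: (1 IMPLIES ((NOT 1 IMPLIES 0) AND NOT 0)) -> 1
  row 12 [1100]: (0 IMPLIES ((NOT 0 IMPLIES 1) AND NOT 1)) -> 1
  row 13 [1101]: (0 IMPLIES ((NOT 0 IMPLIES 1) AND NOT 1)) -> 1
  row 14 [1110]: (1 IMPLIES ((NOT 1 IMPLIES 1) AND NOT 1)) -> 0
  row 15 [1111]: (1 IMPLIES ((NOT 1 IMPLIES 1) AND NOT 1)) -> 0
Full result column, 4 rows per line (P1,P2 fixed per line; P3,P4 runs 00..11 left to right):
  rows 0-3 [P1,P2=00]: 1111  = hex F
  rows 4-7 [P1,P2=01]: 1100  = hex C
  rows 8-11 [P1,P2=10]: 1111  = hex F
  rows 12-15 [P1,P2=11]: 1100  = hex C
Output column (row 0 .. row 15) = 1111110011111100
Output column grouped in 4s = 1111 1100 1111 1100 = 0xFCFC
Convert to decimal digit by digit (value = value*16 + digit):
  F -> 15
  15*16 + 12 (C) = 252
  252*16 + 15 (F) = 4047
  4047*16 + 12 (C) = 64764
Decimal = 64764

64764


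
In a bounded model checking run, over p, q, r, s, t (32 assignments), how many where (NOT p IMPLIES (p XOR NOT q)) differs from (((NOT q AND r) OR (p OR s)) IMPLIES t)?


F1 = (NOT p IMPLIES (p XOR NOT q))
F2 = (((NOT q AND r) OR (p OR s)) IMPLIES t)
Evaluate both on each of 32 rows (bits = p,q,r,s,t):
  row 0 [00000]: F1=1 F2=1 -> 0
  row 1 [00001]: F1=1 F2=1 -> 0
  row 2 [00010]: F1=1 F2=0 (differ) -> 1
  row 3 [00011]: F1=1 F2=1 -> 0
  row 4 [00100]: F1=1 F2=0 (differ) -> 1
  row 5 [00101]: F1=1 F2=1 -> 0
  row 6 [00110]: F1=1 F2=0 (differ) -> 1
  row 7 [00111]: F1=1 F2=1 -> 0
  row 8 [01000]: F1=0 F2=1 (differ) -> 1
  row 9 [01001]: F1=0 F2=1 (differ) -> 1
  row 10 [01010]: F1=0 F2=0 -> 0
  row 11 [01011]: F1=0 F2=1 (differ) -> 1
  row 12 [01100]: F1=0 F2=1 (differ) -> 1
  row 13 [01101]: F1=0 F2=1 (differ) -> 1
  row 14 [01110]: F1=0 F2=0 -> 0
  row 15 [01111]: F1=0 F2=1 (differ) -> 1
  row 16 [10000]: F1=1 F2=0 (differ) -> 1
  row 17 [10001]: F1=1 F2=1 -> 0
  row 18 [10010]: F1=1 F2=0 (differ) -> 1
  row 19 [10011]: F1=1 F2=1 -> 0
  row 20 [10100]: F1=1 F2=0 (differ) -> 1
  row 21 [10101]: F1=1 F2=1 -> 0
  row 22 [10110]: F1=1 F2=0 (differ) -> 1
  row 23 [10111]: F1=1 F2=1 -> 0
  row 24 [11000]: F1=1 F2=0 (differ) -> 1
  row 25 [11001]: F1=1 F2=1 -> 0
  row 26 [11010]: F1=1 F2=0 (differ) -> 1
  row 27 [11011]: F1=1 F2=1 -> 0
  row 28 [11100]: F1=1 F2=0 (differ) -> 1
  row 29 [11101]: F1=1 F2=1 -> 0
  row 30 [11110]: F1=1 F2=0 (differ) -> 1
  row 31 [11111]: F1=1 F2=1 -> 0
Full result column, 8 rows per line (p,q fixed per line; r,s,t runs 000..111 left to right):
  rows 0-7 [p,q=00]: 00101010  (ones: 3)
  rows 8-15 [p,q=01]: 11011101  (ones: 6)
  rows 16-23 [p,q=10]: 10101010  (ones: 4)
  rows 24-31 [p,q=11]: 10101010  (ones: 4)
Disagreements = 3+6+4+4 = 17

17


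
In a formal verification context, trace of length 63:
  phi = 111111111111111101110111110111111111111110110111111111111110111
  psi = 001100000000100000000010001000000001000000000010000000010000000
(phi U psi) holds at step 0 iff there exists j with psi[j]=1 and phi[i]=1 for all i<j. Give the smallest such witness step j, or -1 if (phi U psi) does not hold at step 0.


(phi U psi) at 0: need smallest j with psi[j]=1 and phi[i]=1 for all i in [0,j).
Scan from step 0:
  step 0: phi=1, psi=0 -> continue
  step 1: phi=1, psi=0 -> continue
  step 2: psi=1 and phi held for [0,2) -> witness found
Witness step = 2

2


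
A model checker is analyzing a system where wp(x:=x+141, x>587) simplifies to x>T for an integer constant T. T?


Formula: wp(x:=E, P) = P[E/x] (substitute E for x in postcondition)
Step 1: Postcondition: x>587
Step 2: Substitute x+141 for x: x+141>587
Step 3: Solve for x: x > 587-141 = 446

446


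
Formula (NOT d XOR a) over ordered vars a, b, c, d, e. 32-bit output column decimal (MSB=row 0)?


Formula: (NOT d XOR a) over a, b, c, d, e (32 rows)
Evaluate each row (bits = a,b,c,d,e, MSB first):
  row 0 [00000]: (NOT 0 XOR 0) -> 1
  row 1 [00001]: (NOT 0 XOR 0) -> 1
  row 2 [00010]: (NOT 1 XOR 0) -> 0
  row 3 [00011]: (NOT 1 XOR 0) -> 0
  row 4 [00100]: (NOT 0 XOR 0) -> 1
  row 5 [00101]: (NOT 0 XOR 0) -> 1
  row 6 [00110]: (NOT 1 XOR 0) -> 0
  row 7 [00111]: (NOT 1 XOR 0) -> 0
  row 8 [01000]: (NOT 0 XOR 0) -> 1
  row 9 [01001]: (NOT 0 XOR 0) -> 1
  row 10 [01010]: (NOT 1 XOR 0) -> 0
  row 11 [01011]: (NOT 1 XOR 0) -> 0
  row 12 [01100]: (NOT 0 XOR 0) -> 1
  row 13 [01101]: (NOT 0 XOR 0) -> 1
  row 14 [01110]: (NOT 1 XOR 0) -> 0
  row 15 [01111]: (NOT 1 XOR 0) -> 0
  row 16 [10000]: (NOT 0 XOR 1) -> 0
  row 17 [10001]: (NOT 0 XOR 1) -> 0
  row 18 [10010]: (NOT 1 XOR 1) -> 1
  row 19 [10011]: (NOT 1 XOR 1) -> 1
  row 20 [10100]: (NOT 0 XOR 1) -> 0
  row 21 [10101]: (NOT 0 XOR 1) -> 0
  row 22 [10110]: (NOT 1 XOR 1) -> 1
  row 23 [10111]: (NOT 1 XOR 1) -> 1
  row 24 [11000]: (NOT 0 XOR 1) -> 0
  row 25 [11001]: (NOT 0 XOR 1) -> 0
  row 26 [11010]: (NOT 1 XOR 1) -> 1
  row 27 [11011]: (NOT 1 XOR 1) -> 1
  row 28 [11100]: (NOT 0 XOR 1) -> 0
  row 29 [11101]: (NOT 0 XOR 1) -> 0
  row 30 [11110]: (NOT 1 XOR 1) -> 1
  row 31 [11111]: (NOT 1 XOR 1) -> 1
Full result column, 4 rows per line (a,b,c fixed per line; d,e runs 00..11 left to right):
  rows 0-3 [a,b,c=000]: 1100  = hex C
  rows 4-7 [a,b,c=001]: 1100  = hex C
  rows 8-11 [a,b,c=010]: 1100  = hex C
  rows 12-15 [a,b,c=011]: 1100  = hex C
  rows 16-19 [a,b,c=100]: 0011  = hex 3
  rows 20-23 [a,b,c=101]: 0011  = hex 3
  rows 24-27 [a,b,c=110]: 0011  = hex 3
  rows 28-31 [a,b,c=111]: 0011  = hex 3
Output column (row 0 .. row 31) = 11001100110011000011001100110011
Output column grouped in 4s = 1100 1100 1100 1100 0011 0011 0011 0011 = 0xCCCC3333
Convert to decimal digit by digit (value = value*16 + digit):
  C -> 12
  12*16 + 12 (C) = 204
  204*16 + 12 (C) = 3276
  3276*16 + 12 (C) = 52428
  52428*16 + 3 = 838851
  838851*16 + 3 = 13421619
  13421619*16 + 3 = 214745907
  214745907*16 + 3 = 3435934515
Decimal = 3435934515

3435934515


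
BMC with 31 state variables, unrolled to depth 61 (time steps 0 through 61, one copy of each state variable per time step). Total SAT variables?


BMC unrolls to depth k, creating one copy of each state var for steps 0..k.
Step count = 61 + 1 = 62 (steps 0 through 61)
Vars per step = 31
Total = 31 * 62 = 1922

1922


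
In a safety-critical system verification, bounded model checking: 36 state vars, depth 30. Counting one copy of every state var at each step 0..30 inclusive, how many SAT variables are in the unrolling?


BMC unrolls to depth k, creating one copy of each state var for steps 0..k.
Step count = 30 + 1 = 31 (steps 0 through 30)
Vars per step = 36
Total = 36 * 31 = 1116

1116


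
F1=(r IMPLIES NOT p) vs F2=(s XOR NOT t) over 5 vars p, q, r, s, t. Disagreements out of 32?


F1 = (r IMPLIES NOT p)
F2 = (s XOR NOT t)
Evaluate both on each of 32 rows (bits = p,q,r,s,t):
  row 0 [00000]: F1=1 F2=1 -> 0
  row 1 [00001]: F1=1 F2=0 (differ) -> 1
  row 2 [00010]: F1=1 F2=0 (differ) -> 1
  row 3 [00011]: F1=1 F2=1 -> 0
  row 4 [00100]: F1=1 F2=1 -> 0
  row 5 [00101]: F1=1 F2=0 (differ) -> 1
  row 6 [00110]: F1=1 F2=0 (differ) -> 1
  row 7 [00111]: F1=1 F2=1 -> 0
  row 8 [01000]: F1=1 F2=1 -> 0
  row 9 [01001]: F1=1 F2=0 (differ) -> 1
  row 10 [01010]: F1=1 F2=0 (differ) -> 1
  row 11 [01011]: F1=1 F2=1 -> 0
  row 12 [01100]: F1=1 F2=1 -> 0
  row 13 [01101]: F1=1 F2=0 (differ) -> 1
  row 14 [01110]: F1=1 F2=0 (differ) -> 1
  row 15 [01111]: F1=1 F2=1 -> 0
  row 16 [10000]: F1=1 F2=1 -> 0
  row 17 [10001]: F1=1 F2=0 (differ) -> 1
  row 18 [10010]: F1=1 F2=0 (differ) -> 1
  row 19 [10011]: F1=1 F2=1 -> 0
  row 20 [10100]: F1=0 F2=1 (differ) -> 1
  row 21 [10101]: F1=0 F2=0 -> 0
  row 22 [10110]: F1=0 F2=0 -> 0
  row 23 [10111]: F1=0 F2=1 (differ) -> 1
  row 24 [11000]: F1=1 F2=1 -> 0
  row 25 [11001]: F1=1 F2=0 (differ) -> 1
  row 26 [11010]: F1=1 F2=0 (differ) -> 1
  row 27 [11011]: F1=1 F2=1 -> 0
  row 28 [11100]: F1=0 F2=1 (differ) -> 1
  row 29 [11101]: F1=0 F2=0 -> 0
  row 30 [11110]: F1=0 F2=0 -> 0
  row 31 [11111]: F1=0 F2=1 (differ) -> 1
Full result column, 8 rows per line (p,q fixed per line; r,s,t runs 000..111 left to right):
  rows 0-7 [p,q=00]: 01100110  (ones: 4)
  rows 8-15 [p,q=01]: 01100110  (ones: 4)
  rows 16-23 [p,q=10]: 01101001  (ones: 4)
  rows 24-31 [p,q=11]: 01101001  (ones: 4)
Disagreements = 4+4+4+4 = 16

16


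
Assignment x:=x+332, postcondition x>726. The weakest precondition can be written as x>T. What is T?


Formula: wp(x:=E, P) = P[E/x] (substitute E for x in postcondition)
Step 1: Postcondition: x>726
Step 2: Substitute x+332 for x: x+332>726
Step 3: Solve for x: x > 726-332 = 394

394


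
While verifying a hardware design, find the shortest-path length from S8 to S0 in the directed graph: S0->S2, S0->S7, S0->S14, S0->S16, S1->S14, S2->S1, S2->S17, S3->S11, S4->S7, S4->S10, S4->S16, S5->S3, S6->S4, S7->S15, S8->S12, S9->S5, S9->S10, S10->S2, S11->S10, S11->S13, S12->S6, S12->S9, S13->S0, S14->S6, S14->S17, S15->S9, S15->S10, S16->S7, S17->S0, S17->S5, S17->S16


BFS layer-by-layer from S8:
  dist 0: {S8}
  dist 1: {S12}
  dist 2: {S6, S9}
  dist 3: {S4, S5, S10}
  dist 4: {S2, S3, S7, S16}
  dist 5: {S1, S11, S15, S17}
  dist 6: {S0, S13, S14}
  -> S0 reached at distance 6
Shortest path length = 6

6


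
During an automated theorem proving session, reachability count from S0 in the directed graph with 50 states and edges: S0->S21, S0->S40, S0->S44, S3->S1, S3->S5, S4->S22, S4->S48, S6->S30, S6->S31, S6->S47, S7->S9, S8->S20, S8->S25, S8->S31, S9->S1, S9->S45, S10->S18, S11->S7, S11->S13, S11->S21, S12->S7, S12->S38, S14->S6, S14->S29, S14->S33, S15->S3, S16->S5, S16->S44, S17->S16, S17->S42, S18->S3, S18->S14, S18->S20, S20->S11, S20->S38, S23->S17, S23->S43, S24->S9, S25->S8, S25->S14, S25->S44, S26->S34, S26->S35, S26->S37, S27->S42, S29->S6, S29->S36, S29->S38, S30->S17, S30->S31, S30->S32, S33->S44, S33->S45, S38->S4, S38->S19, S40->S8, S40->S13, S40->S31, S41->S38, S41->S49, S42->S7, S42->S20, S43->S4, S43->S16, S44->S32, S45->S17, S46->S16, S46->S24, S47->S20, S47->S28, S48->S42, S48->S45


BFS from S0:
  layer 0: {S0}
  layer 1: {S21, S40, S44}
  layer 2: {S8, S13, S31, S32}
  layer 3: {S20, S25}
  layer 4: {S11, S14, S38}
  layer 5: {S4, S6, S7, S19, S29, S33}
  layer 6: {S9, S22, S30, S36, S45, S47, S48}
  layer 7: {S1, S17, S28, S42}
  layer 8: {S16}
  layer 9: {S5}
Reachable set: {S0, S1, S4, S5, S6, S7, S8, S9, S11, S13, S14, S16, S17, S19, S20, S21, S22, S25, S28, S29, S30, S31, S32, S33, S36, S38, S40, S42, S44, S45, S47, S48}
Count = 32

32


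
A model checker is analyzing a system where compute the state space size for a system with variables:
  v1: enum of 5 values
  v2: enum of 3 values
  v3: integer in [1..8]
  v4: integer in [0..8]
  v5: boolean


State space = product of domain sizes of all variables.
Domain sizes:
  v1 (enum of 5 values): 5
  v2 (enum of 3 values): 3
  v3 (integer in [1..8]): 8
  v4 (integer in [0..8]): 9
  v5 (boolean): 2
Product = 5 * 3 * 8 * 9 * 2 = 2160

2160


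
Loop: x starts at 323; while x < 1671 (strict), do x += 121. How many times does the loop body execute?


Step 1: x goes from 323 toward 1671 by 121; the body runs while x<1671, so iterations = ceil((bound-start)/step)
Step 2: Distance=1348
Step 3: ceil(1348/121)=12

12


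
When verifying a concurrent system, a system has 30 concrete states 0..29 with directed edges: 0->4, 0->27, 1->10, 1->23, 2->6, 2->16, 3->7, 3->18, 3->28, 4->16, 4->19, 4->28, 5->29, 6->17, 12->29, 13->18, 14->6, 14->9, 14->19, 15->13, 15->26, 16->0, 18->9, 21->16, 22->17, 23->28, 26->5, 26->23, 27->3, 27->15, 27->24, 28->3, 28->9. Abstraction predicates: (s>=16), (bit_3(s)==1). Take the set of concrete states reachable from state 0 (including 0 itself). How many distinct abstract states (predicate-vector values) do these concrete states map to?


BFS from 0:
Concrete reachable: {0, 3, 4, 5, 7, 9, 13, 15, 16, 18, 19, 23, 24, 26, 27, 28, 29}
Abstract via predicates (s>=16), (bit_3(s)==1):
  (0,0) <- {0, 3, 4, 5, 7}
  (0,1) <- {9, 13, 15}
  (1,0) <- {16, 18, 19, 23}
  (1,1) <- {24, 26, 27, 28, 29}
Distinct abstract states = 4

4


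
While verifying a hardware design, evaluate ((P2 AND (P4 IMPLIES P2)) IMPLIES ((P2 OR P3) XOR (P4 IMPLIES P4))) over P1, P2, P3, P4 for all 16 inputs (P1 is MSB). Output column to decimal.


Formula: ((P2 AND (P4 IMPLIES P2)) IMPLIES ((P2 OR P3) XOR (P4 IMPLIES P4))) over P1, P2, P3, P4 (16 rows)
Evaluate each row (bits = P1,P2,P3,P4, MSB first):
  row 0 [0000]: ((0 AND (0 IMPLIES 0)) IMPLIES ((0 OR 0) XOR (0 IMPLIES 0))) -> 1
  row 1 [0001]: ((0 AND (1 IMPLIES 0)) IMPLIES ((0 OR 0) XOR (1 IMPLIES 1))) -> 1
  row 2 [0010]: ((0 AND (0 IMPLIES 0)) IMPLIES ((0 OR 1) XOR (0 IMPLIES 0))) -> 1
  row 3 [0011]: ((0 AND (1 IMPLIES 0)) IMPLIES ((0 OR 1) XOR (1 IMPLIES 1))) -> 1
  row 4 [0100]: ((1 AND (0 IMPLIES 1)) IMPLIES ((1 OR 0) XOR (0 IMPLIES 0))) -> 0
  row 5 [0101]: ((1 AND (1 IMPLIES 1)) IMPLIES ((1 OR 0) XOR (1 IMPLIES 1))) -> 0
  row 6 [0110]: ((1 AND (0 IMPLIES 1)) IMPLIES ((1 OR 1) XOR (0 IMPLIES 0))) -> 0
  row 7 [0111]: ((1 AND (1 IMPLIES 1)) IMPLIES ((1 OR 1) XOR (1 IMPLIES 1))) -> 0
  row 8 [1000]: ((0 AND (0 IMPLIES 0)) IMPLIES ((0 OR 0) XOR (0 IMPLIES 0))) -> 1
  row 9 [1001]: ((0 AND (1 IMPLIES 0)) IMPLIES ((0 OR 0) XOR (1 IMPLIES 1))) -> 1
  row 10 [1010]: ((0 AND (0 IMPLIES 0)) IMPLIES ((0 OR 1) XOR (0 IMPLIES 0))) -> 1
  row 11 [1011]: ((0 AND (1 IMPLIES 0)) IMPLIES ((0 OR 1) XOR (1 IMPLIES 1))) -> 1
  row 12 [1100]: ((1 AND (0 IMPLIES 1)) IMPLIES ((1 OR 0) XOR (0 IMPLIES 0))) -> 0
  row 13 [1101]: ((1 AND (1 IMPLIES 1)) IMPLIES ((1 OR 0) XOR (1 IMPLIES 1))) -> 0
  row 14 [1110]: ((1 AND (0 IMPLIES 1)) IMPLIES ((1 OR 1) XOR (0 IMPLIES 0))) -> 0
  row 15 [1111]: ((1 AND (1 IMPLIES 1)) IMPLIES ((1 OR 1) XOR (1 IMPLIES 1))) -> 0
Full result column, 4 rows per line (P1,P2 fixed per line; P3,P4 runs 00..11 left to right):
  rows 0-3 [P1,P2=00]: 1111  = hex F
  rows 4-7 [P1,P2=01]: 0000  = hex 0
  rows 8-11 [P1,P2=10]: 1111  = hex F
  rows 12-15 [P1,P2=11]: 0000  = hex 0
Output column (row 0 .. row 15) = 1111000011110000
Output column grouped in 4s = 1111 0000 1111 0000 = 0xF0F0
Convert to decimal digit by digit (value = value*16 + digit):
  F -> 15
  15*16 + 0 = 240
  240*16 + 15 (F) = 3855
  3855*16 + 0 = 61680
Decimal = 61680

61680


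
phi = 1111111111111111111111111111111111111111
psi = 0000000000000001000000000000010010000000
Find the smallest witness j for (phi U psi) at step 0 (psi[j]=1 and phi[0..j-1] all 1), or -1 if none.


(phi U psi) at 0: need smallest j with psi[j]=1 and phi[i]=1 for all i in [0,j).
Scan from step 0:
  step 0: phi=1, psi=0 -> continue
  step 1: phi=1, psi=0 -> continue
  step 2: phi=1, psi=0 -> continue
  step 3: phi=1, psi=0 -> continue
  step 15: psi=1 and phi held for [0,15) -> witness found
Witness step = 15

15


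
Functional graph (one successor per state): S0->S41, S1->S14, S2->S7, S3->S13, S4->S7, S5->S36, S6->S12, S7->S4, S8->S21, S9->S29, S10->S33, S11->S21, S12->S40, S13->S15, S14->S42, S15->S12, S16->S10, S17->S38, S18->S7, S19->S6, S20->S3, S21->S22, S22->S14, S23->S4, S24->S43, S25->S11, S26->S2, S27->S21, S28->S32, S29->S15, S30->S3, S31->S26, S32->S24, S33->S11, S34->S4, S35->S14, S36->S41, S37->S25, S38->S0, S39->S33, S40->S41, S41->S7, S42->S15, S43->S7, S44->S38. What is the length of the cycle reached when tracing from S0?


Trace from S0 until a state repeats:
  S0 -> S41 -> S7 -> S4 -> S7
S7 first seen at step 2, revisited at step 4.
Cycle length = 4 - 2 = 2

2


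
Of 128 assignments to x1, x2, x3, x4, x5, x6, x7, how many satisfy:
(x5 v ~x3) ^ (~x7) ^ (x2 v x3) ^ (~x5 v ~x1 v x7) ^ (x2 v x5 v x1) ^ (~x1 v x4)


CNF with 6 clauses over 7 vars (128 assignments).
An assignment satisfies CNF iff every clause has >=1 true literal.
Check each row (bits = x1,x2,x3,x4,x5,x6,x7; clause T/F shown):
  row 0 [0000000]: clauses=TTFTFT -> 0
  row 1 [0000001]: clauses=TFFTFT -> 0
  row 2 [0000010]: clauses=TTFTFT -> 0
  row 3 [0000011]: clauses=TFFTFT -> 0
  row 4 [0000100]: clauses=TTFTTT -> 0
  (every remaining row is evaluated the same way; all 128 results are listed next)
Full result column, 8 rows per line (x1,x2,x3,x4 fixed per line; x5,x6,x7 runs 000..111 left to right):
  rows 0-7 [x1,x2,x3,x4=0000]: 00000000  (ones: 0)
  rows 8-15 [x1,x2,x3,x4=0001]: 00000000  (ones: 0)
  rows 16-23 [x1,x2,x3,x4=0010]: 00001010  (ones: 2)
  rows 24-31 [x1,x2,x3,x4=0011]: 00001010  (ones: 2)
  rows 32-39 [x1,x2,x3,x4=0100]: 10101010  (ones: 4)
  rows 40-47 [x1,x2,x3,x4=0101]: 10101010  (ones: 4)
  rows 48-55 [x1,x2,x3,x4=0110]: 00001010  (ones: 2)
  rows 56-63 [x1,x2,x3,x4=0111]: 00001010  (ones: 2)
  rows 64-71 [x1,x2,x3,x4=1000]: 00000000  (ones: 0)
  rows 72-79 [x1,x2,x3,x4=1001]: 00000000  (ones: 0)
  rows 80-87 [x1,x2,x3,x4=1010]: 00000000  (ones: 0)
  rows 88-95 [x1,x2,x3,x4=1011]: 00000000  (ones: 0)
  rows 96-103 [x1,x2,x3,x4=1100]: 00000000  (ones: 0)
  rows 104-111 [x1,x2,x3,x4=1101]: 10100000  (ones: 2)
  rows 112-119 [x1,x2,x3,x4=1110]: 00000000  (ones: 0)
  rows 120-127 [x1,x2,x3,x4=1111]: 00000000  (ones: 0)
Satisfying assignments = 0+0+2+2+4+4+2+2+0+0+0+0+0+2+0+0 = 18

18


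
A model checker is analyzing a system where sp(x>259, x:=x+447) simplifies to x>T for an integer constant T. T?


Formula: sp(P, x:=E) = exists old_x. (x = E[old_x/x]) AND P[old_x/x] (old_x is the value of x before the assignment; eliminate old_x by solving x = E[old_x/x] for old_x)
Step 1: Precondition P: x>259, i.e. old_x > 259
Step 2: Assignment gives x = old_x + 447, so old_x = x - 447
Step 3: Substitute into P: x - 447 > 259
Step 4: Simplify: x > 259+447 = 706

706


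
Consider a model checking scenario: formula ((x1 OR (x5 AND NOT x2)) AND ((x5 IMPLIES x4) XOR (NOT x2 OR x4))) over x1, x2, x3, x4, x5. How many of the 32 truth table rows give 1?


Formula: ((x1 OR (x5 AND NOT x2)) AND ((x5 IMPLIES x4) XOR (NOT x2 OR x4))) over 5 vars (32 rows)
Evaluate each row (x1, x2, x3, x4, x5 as bits, MSB first):
  row 0 [00000]: ((0 OR (0 AND NOT 0)) AND ((0 IMPLIES 0) XOR (NOT 0 OR 0))) -> 0
  row 1 [00001]: ((0 OR (1 AND NOT 0)) AND ((1 IMPLIES 0) XOR (NOT 0 OR 0))) -> 1
  row 2 [00010]: ((0 OR (0 AND NOT 0)) AND ((0 IMPLIES 1) XOR (NOT 0 OR 1))) -> 0
  row 3 [00011]: ((0 OR (1 AND NOT 0)) AND ((1 IMPLIES 1) XOR (NOT 0 OR 1))) -> 0
  row 4 [00100]: ((0 OR (0 AND NOT 0)) AND ((0 IMPLIES 0) XOR (NOT 0 OR 0))) -> 0
  row 5 [00101]: ((0 OR (1 AND NOT 0)) AND ((1 IMPLIES 0) XOR (NOT 0 OR 0))) -> 1
  row 6 [00110]: ((0 OR (0 AND NOT 0)) AND ((0 IMPLIES 1) XOR (NOT 0 OR 1))) -> 0
  row 7 [00111]: ((0 OR (1 AND NOT 0)) AND ((1 IMPLIES 1) XOR (NOT 0 OR 1))) -> 0
  row 8 [01000]: ((0 OR (0 AND NOT 1)) AND ((0 IMPLIES 0) XOR (NOT 1 OR 0))) -> 0
  row 9 [01001]: ((0 OR (1 AND NOT 1)) AND ((1 IMPLIES 0) XOR (NOT 1 OR 0))) -> 0
  row 10 [01010]: ((0 OR (0 AND NOT 1)) AND ((0 IMPLIES 1) XOR (NOT 1 OR 1))) -> 0
  row 11 [01011]: ((0 OR (1 AND NOT 1)) AND ((1 IMPLIES 1) XOR (NOT 1 OR 1))) -> 0
  row 12 [01100]: ((0 OR (0 AND NOT 1)) AND ((0 IMPLIES 0) XOR (NOT 1 OR 0))) -> 0
  row 13 [01101]: ((0 OR (1 AND NOT 1)) AND ((1 IMPLIES 0) XOR (NOT 1 OR 0))) -> 0
  row 14 [01110]: ((0 OR (0 AND NOT 1)) AND ((0 IMPLIES 1) XOR (NOT 1 OR 1))) -> 0
  row 15 [01111]: ((0 OR (1 AND NOT 1)) AND ((1 IMPLIES 1) XOR (NOT 1 OR 1))) -> 0
  row 16 [10000]: ((1 OR (0 AND NOT 0)) AND ((0 IMPLIES 0) XOR (NOT 0 OR 0))) -> 0
  row 17 [10001]: ((1 OR (1 AND NOT 0)) AND ((1 IMPLIES 0) XOR (NOT 0 OR 0))) -> 1
  row 18 [10010]: ((1 OR (0 AND NOT 0)) AND ((0 IMPLIES 1) XOR (NOT 0 OR 1))) -> 0
  row 19 [10011]: ((1 OR (1 AND NOT 0)) AND ((1 IMPLIES 1) XOR (NOT 0 OR 1))) -> 0
  row 20 [10100]: ((1 OR (0 AND NOT 0)) AND ((0 IMPLIES 0) XOR (NOT 0 OR 0))) -> 0
  row 21 [10101]: ((1 OR (1 AND NOT 0)) AND ((1 IMPLIES 0) XOR (NOT 0 OR 0))) -> 1
  row 22 [10110]: ((1 OR (0 AND NOT 0)) AND ((0 IMPLIES 1) XOR (NOT 0 OR 1))) -> 0
  row 23 [10111]: ((1 OR (1 AND NOT 0)) AND ((1 IMPLIES 1) XOR (NOT 0 OR 1))) -> 0
  row 24 [11000]: ((1 OR (0 AND NOT 1)) AND ((0 IMPLIES 0) XOR (NOT 1 OR 0))) -> 1
  row 25 [11001]: ((1 OR (1 AND NOT 1)) AND ((1 IMPLIES 0) XOR (NOT 1 OR 0))) -> 0
  row 26 [11010]: ((1 OR (0 AND NOT 1)) AND ((0 IMPLIES 1) XOR (NOT 1 OR 1))) -> 0
  row 27 [11011]: ((1 OR (1 AND NOT 1)) AND ((1 IMPLIES 1) XOR (NOT 1 OR 1))) -> 0
  row 28 [11100]: ((1 OR (0 AND NOT 1)) AND ((0 IMPLIES 0) XOR (NOT 1 OR 0))) -> 1
  row 29 [11101]: ((1 OR (1 AND NOT 1)) AND ((1 IMPLIES 0) XOR (NOT 1 OR 0))) -> 0
  row 30 [11110]: ((1 OR (0 AND NOT 1)) AND ((0 IMPLIES 1) XOR (NOT 1 OR 1))) -> 0
  row 31 [11111]: ((1 OR (1 AND NOT 1)) AND ((1 IMPLIES 1) XOR (NOT 1 OR 1))) -> 0
Full result column, 8 rows per line (x1,x2 fixed per line; x3,x4,x5 runs 000..111 left to right):
  rows 0-7 [x1,x2=00]: 01000100  (ones: 2)
  rows 8-15 [x1,x2=01]: 00000000  (ones: 0)
  rows 16-23 [x1,x2=10]: 01000100  (ones: 2)
  rows 24-31 [x1,x2=11]: 10001000  (ones: 2)
Count of 1-rows = 2+0+2+2 = 6

6
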